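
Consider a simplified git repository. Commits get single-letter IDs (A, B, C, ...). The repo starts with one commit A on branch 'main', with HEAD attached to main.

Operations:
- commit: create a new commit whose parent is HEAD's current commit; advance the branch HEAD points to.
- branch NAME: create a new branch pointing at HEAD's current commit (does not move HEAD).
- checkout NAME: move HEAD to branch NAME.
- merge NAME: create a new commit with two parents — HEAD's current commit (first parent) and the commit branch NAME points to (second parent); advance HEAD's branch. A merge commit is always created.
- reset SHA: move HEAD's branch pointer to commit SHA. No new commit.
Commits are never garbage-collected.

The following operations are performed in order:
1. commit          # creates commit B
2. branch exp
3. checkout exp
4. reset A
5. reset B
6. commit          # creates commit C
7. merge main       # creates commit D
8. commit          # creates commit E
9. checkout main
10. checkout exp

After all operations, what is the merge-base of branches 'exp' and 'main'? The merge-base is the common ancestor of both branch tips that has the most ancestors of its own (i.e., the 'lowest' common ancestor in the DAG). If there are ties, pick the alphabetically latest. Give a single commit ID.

Answer: B

Derivation:
After op 1 (commit): HEAD=main@B [main=B]
After op 2 (branch): HEAD=main@B [exp=B main=B]
After op 3 (checkout): HEAD=exp@B [exp=B main=B]
After op 4 (reset): HEAD=exp@A [exp=A main=B]
After op 5 (reset): HEAD=exp@B [exp=B main=B]
After op 6 (commit): HEAD=exp@C [exp=C main=B]
After op 7 (merge): HEAD=exp@D [exp=D main=B]
After op 8 (commit): HEAD=exp@E [exp=E main=B]
After op 9 (checkout): HEAD=main@B [exp=E main=B]
After op 10 (checkout): HEAD=exp@E [exp=E main=B]
ancestors(exp=E): ['A', 'B', 'C', 'D', 'E']
ancestors(main=B): ['A', 'B']
common: ['A', 'B']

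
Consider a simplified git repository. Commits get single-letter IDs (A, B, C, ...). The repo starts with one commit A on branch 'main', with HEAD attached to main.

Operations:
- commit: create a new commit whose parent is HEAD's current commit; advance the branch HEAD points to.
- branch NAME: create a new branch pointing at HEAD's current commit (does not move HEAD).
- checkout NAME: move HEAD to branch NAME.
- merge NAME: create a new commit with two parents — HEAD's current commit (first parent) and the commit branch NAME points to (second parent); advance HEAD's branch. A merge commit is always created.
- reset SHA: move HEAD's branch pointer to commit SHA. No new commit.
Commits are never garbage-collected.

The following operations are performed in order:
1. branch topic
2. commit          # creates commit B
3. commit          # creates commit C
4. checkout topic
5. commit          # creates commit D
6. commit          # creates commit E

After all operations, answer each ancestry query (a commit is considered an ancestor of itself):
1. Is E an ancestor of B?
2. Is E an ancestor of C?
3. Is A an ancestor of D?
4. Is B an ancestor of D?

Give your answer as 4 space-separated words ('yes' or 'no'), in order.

Answer: no no yes no

Derivation:
After op 1 (branch): HEAD=main@A [main=A topic=A]
After op 2 (commit): HEAD=main@B [main=B topic=A]
After op 3 (commit): HEAD=main@C [main=C topic=A]
After op 4 (checkout): HEAD=topic@A [main=C topic=A]
After op 5 (commit): HEAD=topic@D [main=C topic=D]
After op 6 (commit): HEAD=topic@E [main=C topic=E]
ancestors(B) = {A,B}; E in? no
ancestors(C) = {A,B,C}; E in? no
ancestors(D) = {A,D}; A in? yes
ancestors(D) = {A,D}; B in? no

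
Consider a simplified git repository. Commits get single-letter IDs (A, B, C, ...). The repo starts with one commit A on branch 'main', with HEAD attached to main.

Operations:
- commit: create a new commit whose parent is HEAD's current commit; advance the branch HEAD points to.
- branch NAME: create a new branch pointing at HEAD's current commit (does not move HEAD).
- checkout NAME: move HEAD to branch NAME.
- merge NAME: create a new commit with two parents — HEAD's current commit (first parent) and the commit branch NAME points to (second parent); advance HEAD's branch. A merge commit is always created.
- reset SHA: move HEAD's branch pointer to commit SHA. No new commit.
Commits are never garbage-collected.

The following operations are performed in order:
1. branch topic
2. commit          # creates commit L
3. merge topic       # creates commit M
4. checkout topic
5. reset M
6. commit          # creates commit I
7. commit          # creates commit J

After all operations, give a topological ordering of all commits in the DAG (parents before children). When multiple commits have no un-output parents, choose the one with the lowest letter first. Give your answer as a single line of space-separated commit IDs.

Answer: A L M I J

Derivation:
After op 1 (branch): HEAD=main@A [main=A topic=A]
After op 2 (commit): HEAD=main@L [main=L topic=A]
After op 3 (merge): HEAD=main@M [main=M topic=A]
After op 4 (checkout): HEAD=topic@A [main=M topic=A]
After op 5 (reset): HEAD=topic@M [main=M topic=M]
After op 6 (commit): HEAD=topic@I [main=M topic=I]
After op 7 (commit): HEAD=topic@J [main=M topic=J]
commit A: parents=[]
commit I: parents=['M']
commit J: parents=['I']
commit L: parents=['A']
commit M: parents=['L', 'A']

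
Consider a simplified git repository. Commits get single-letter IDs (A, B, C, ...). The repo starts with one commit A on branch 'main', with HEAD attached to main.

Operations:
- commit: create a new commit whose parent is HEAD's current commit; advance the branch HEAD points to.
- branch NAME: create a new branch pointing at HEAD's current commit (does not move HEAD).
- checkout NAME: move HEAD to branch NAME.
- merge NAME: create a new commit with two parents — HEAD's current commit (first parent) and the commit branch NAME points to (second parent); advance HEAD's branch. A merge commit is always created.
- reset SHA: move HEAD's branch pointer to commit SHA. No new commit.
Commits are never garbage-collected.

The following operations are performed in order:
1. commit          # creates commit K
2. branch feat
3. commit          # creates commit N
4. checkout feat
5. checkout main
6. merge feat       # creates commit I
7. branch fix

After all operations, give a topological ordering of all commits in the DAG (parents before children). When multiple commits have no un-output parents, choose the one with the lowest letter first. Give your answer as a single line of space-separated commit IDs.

Answer: A K N I

Derivation:
After op 1 (commit): HEAD=main@K [main=K]
After op 2 (branch): HEAD=main@K [feat=K main=K]
After op 3 (commit): HEAD=main@N [feat=K main=N]
After op 4 (checkout): HEAD=feat@K [feat=K main=N]
After op 5 (checkout): HEAD=main@N [feat=K main=N]
After op 6 (merge): HEAD=main@I [feat=K main=I]
After op 7 (branch): HEAD=main@I [feat=K fix=I main=I]
commit A: parents=[]
commit I: parents=['N', 'K']
commit K: parents=['A']
commit N: parents=['K']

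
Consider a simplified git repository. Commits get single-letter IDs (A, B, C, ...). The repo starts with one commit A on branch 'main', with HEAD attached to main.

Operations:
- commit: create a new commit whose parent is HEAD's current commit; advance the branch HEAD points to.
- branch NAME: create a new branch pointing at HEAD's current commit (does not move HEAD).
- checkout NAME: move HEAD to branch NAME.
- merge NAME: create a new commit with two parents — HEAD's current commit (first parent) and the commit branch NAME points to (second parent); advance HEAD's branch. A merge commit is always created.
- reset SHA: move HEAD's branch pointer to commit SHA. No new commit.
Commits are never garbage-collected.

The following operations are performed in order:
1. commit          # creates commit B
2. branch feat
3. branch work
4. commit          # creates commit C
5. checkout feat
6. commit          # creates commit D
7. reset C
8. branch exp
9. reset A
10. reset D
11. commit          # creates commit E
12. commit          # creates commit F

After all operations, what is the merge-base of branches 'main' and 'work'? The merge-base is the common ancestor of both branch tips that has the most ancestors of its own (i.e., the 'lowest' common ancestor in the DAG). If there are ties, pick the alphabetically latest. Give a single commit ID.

After op 1 (commit): HEAD=main@B [main=B]
After op 2 (branch): HEAD=main@B [feat=B main=B]
After op 3 (branch): HEAD=main@B [feat=B main=B work=B]
After op 4 (commit): HEAD=main@C [feat=B main=C work=B]
After op 5 (checkout): HEAD=feat@B [feat=B main=C work=B]
After op 6 (commit): HEAD=feat@D [feat=D main=C work=B]
After op 7 (reset): HEAD=feat@C [feat=C main=C work=B]
After op 8 (branch): HEAD=feat@C [exp=C feat=C main=C work=B]
After op 9 (reset): HEAD=feat@A [exp=C feat=A main=C work=B]
After op 10 (reset): HEAD=feat@D [exp=C feat=D main=C work=B]
After op 11 (commit): HEAD=feat@E [exp=C feat=E main=C work=B]
After op 12 (commit): HEAD=feat@F [exp=C feat=F main=C work=B]
ancestors(main=C): ['A', 'B', 'C']
ancestors(work=B): ['A', 'B']
common: ['A', 'B']

Answer: B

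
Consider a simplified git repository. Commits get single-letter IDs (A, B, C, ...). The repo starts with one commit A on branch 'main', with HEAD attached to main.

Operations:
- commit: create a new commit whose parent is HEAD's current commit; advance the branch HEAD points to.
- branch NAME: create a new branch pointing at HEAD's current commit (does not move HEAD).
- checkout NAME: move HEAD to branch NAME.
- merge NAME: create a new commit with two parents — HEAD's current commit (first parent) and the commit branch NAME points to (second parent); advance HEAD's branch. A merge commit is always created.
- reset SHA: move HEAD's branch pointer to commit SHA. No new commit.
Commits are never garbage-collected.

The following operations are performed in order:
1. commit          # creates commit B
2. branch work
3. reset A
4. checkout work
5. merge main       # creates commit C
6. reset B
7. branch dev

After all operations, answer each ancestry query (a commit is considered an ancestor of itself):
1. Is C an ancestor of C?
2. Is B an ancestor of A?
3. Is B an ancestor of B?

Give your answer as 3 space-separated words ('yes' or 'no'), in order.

Answer: yes no yes

Derivation:
After op 1 (commit): HEAD=main@B [main=B]
After op 2 (branch): HEAD=main@B [main=B work=B]
After op 3 (reset): HEAD=main@A [main=A work=B]
After op 4 (checkout): HEAD=work@B [main=A work=B]
After op 5 (merge): HEAD=work@C [main=A work=C]
After op 6 (reset): HEAD=work@B [main=A work=B]
After op 7 (branch): HEAD=work@B [dev=B main=A work=B]
ancestors(C) = {A,B,C}; C in? yes
ancestors(A) = {A}; B in? no
ancestors(B) = {A,B}; B in? yes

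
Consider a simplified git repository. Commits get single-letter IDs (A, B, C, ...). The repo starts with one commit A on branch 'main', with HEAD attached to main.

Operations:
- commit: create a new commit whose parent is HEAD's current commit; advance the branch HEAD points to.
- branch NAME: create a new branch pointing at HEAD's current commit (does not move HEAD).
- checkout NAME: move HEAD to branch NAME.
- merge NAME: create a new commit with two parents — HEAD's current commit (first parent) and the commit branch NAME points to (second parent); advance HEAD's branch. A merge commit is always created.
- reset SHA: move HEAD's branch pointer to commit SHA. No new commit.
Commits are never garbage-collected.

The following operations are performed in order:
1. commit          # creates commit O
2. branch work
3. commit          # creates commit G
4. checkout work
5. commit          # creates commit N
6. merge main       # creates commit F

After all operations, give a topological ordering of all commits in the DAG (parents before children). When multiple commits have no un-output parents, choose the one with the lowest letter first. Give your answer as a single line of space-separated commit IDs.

Answer: A O G N F

Derivation:
After op 1 (commit): HEAD=main@O [main=O]
After op 2 (branch): HEAD=main@O [main=O work=O]
After op 3 (commit): HEAD=main@G [main=G work=O]
After op 4 (checkout): HEAD=work@O [main=G work=O]
After op 5 (commit): HEAD=work@N [main=G work=N]
After op 6 (merge): HEAD=work@F [main=G work=F]
commit A: parents=[]
commit F: parents=['N', 'G']
commit G: parents=['O']
commit N: parents=['O']
commit O: parents=['A']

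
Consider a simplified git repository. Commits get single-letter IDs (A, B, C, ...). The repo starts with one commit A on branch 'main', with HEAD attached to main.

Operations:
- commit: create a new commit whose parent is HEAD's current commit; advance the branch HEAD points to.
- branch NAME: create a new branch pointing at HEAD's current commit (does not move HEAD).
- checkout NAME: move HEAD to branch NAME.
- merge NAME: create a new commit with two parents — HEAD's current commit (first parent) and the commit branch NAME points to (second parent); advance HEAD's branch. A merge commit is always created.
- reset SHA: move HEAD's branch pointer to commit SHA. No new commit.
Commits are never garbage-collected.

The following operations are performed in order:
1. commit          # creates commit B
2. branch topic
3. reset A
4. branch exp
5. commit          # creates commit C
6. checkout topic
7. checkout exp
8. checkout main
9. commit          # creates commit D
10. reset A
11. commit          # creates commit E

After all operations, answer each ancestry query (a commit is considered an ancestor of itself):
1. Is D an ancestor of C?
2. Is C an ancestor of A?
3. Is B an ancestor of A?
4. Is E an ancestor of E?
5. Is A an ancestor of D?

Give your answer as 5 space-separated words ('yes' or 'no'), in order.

Answer: no no no yes yes

Derivation:
After op 1 (commit): HEAD=main@B [main=B]
After op 2 (branch): HEAD=main@B [main=B topic=B]
After op 3 (reset): HEAD=main@A [main=A topic=B]
After op 4 (branch): HEAD=main@A [exp=A main=A topic=B]
After op 5 (commit): HEAD=main@C [exp=A main=C topic=B]
After op 6 (checkout): HEAD=topic@B [exp=A main=C topic=B]
After op 7 (checkout): HEAD=exp@A [exp=A main=C topic=B]
After op 8 (checkout): HEAD=main@C [exp=A main=C topic=B]
After op 9 (commit): HEAD=main@D [exp=A main=D topic=B]
After op 10 (reset): HEAD=main@A [exp=A main=A topic=B]
After op 11 (commit): HEAD=main@E [exp=A main=E topic=B]
ancestors(C) = {A,C}; D in? no
ancestors(A) = {A}; C in? no
ancestors(A) = {A}; B in? no
ancestors(E) = {A,E}; E in? yes
ancestors(D) = {A,C,D}; A in? yes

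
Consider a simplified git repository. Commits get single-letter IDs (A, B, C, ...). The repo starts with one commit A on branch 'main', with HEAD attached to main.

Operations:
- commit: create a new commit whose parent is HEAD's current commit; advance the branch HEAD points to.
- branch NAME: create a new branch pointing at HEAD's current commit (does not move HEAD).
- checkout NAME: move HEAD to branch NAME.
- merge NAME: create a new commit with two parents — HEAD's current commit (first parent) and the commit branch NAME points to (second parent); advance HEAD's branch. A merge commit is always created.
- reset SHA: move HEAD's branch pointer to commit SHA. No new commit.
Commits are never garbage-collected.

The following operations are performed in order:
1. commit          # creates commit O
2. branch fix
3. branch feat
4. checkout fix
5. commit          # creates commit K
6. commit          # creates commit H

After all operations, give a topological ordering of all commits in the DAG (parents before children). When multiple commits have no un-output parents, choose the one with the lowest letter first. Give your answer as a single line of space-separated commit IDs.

Answer: A O K H

Derivation:
After op 1 (commit): HEAD=main@O [main=O]
After op 2 (branch): HEAD=main@O [fix=O main=O]
After op 3 (branch): HEAD=main@O [feat=O fix=O main=O]
After op 4 (checkout): HEAD=fix@O [feat=O fix=O main=O]
After op 5 (commit): HEAD=fix@K [feat=O fix=K main=O]
After op 6 (commit): HEAD=fix@H [feat=O fix=H main=O]
commit A: parents=[]
commit H: parents=['K']
commit K: parents=['O']
commit O: parents=['A']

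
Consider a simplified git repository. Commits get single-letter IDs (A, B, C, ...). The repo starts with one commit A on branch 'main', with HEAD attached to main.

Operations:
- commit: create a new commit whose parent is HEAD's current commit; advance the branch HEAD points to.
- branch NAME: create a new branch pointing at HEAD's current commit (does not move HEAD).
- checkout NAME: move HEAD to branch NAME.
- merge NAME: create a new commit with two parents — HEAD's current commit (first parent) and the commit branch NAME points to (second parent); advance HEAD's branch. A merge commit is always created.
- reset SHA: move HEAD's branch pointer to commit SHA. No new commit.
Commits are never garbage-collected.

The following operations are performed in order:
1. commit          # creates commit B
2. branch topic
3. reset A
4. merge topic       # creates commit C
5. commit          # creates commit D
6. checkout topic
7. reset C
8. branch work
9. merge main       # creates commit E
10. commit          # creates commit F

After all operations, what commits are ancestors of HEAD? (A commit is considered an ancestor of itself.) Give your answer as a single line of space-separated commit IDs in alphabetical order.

Answer: A B C D E F

Derivation:
After op 1 (commit): HEAD=main@B [main=B]
After op 2 (branch): HEAD=main@B [main=B topic=B]
After op 3 (reset): HEAD=main@A [main=A topic=B]
After op 4 (merge): HEAD=main@C [main=C topic=B]
After op 5 (commit): HEAD=main@D [main=D topic=B]
After op 6 (checkout): HEAD=topic@B [main=D topic=B]
After op 7 (reset): HEAD=topic@C [main=D topic=C]
After op 8 (branch): HEAD=topic@C [main=D topic=C work=C]
After op 9 (merge): HEAD=topic@E [main=D topic=E work=C]
After op 10 (commit): HEAD=topic@F [main=D topic=F work=C]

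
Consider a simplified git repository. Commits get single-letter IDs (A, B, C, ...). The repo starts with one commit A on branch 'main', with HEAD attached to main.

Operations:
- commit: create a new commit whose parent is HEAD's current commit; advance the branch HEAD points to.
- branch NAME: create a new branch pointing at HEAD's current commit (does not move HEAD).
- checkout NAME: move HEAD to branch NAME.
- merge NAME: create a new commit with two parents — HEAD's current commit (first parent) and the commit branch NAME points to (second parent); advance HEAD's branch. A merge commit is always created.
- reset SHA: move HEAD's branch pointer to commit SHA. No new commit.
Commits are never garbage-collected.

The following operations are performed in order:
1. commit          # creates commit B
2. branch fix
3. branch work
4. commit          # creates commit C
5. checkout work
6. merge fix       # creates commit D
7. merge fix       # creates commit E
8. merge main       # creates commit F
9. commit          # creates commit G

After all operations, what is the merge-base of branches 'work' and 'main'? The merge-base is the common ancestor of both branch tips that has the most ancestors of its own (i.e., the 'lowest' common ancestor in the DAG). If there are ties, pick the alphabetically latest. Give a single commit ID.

After op 1 (commit): HEAD=main@B [main=B]
After op 2 (branch): HEAD=main@B [fix=B main=B]
After op 3 (branch): HEAD=main@B [fix=B main=B work=B]
After op 4 (commit): HEAD=main@C [fix=B main=C work=B]
After op 5 (checkout): HEAD=work@B [fix=B main=C work=B]
After op 6 (merge): HEAD=work@D [fix=B main=C work=D]
After op 7 (merge): HEAD=work@E [fix=B main=C work=E]
After op 8 (merge): HEAD=work@F [fix=B main=C work=F]
After op 9 (commit): HEAD=work@G [fix=B main=C work=G]
ancestors(work=G): ['A', 'B', 'C', 'D', 'E', 'F', 'G']
ancestors(main=C): ['A', 'B', 'C']
common: ['A', 'B', 'C']

Answer: C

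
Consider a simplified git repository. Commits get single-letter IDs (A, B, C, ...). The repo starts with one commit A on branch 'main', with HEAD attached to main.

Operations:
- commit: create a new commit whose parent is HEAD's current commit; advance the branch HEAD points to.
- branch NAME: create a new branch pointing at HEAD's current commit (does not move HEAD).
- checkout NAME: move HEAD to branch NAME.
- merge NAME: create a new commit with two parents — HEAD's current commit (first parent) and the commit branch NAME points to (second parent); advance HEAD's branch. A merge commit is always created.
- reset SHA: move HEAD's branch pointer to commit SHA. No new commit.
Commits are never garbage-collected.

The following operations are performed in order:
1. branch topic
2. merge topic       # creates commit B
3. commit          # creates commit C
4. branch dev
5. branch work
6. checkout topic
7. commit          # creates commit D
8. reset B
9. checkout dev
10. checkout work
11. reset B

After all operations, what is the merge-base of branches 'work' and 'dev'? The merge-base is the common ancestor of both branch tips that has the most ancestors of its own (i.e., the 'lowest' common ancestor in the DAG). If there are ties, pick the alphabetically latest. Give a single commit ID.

After op 1 (branch): HEAD=main@A [main=A topic=A]
After op 2 (merge): HEAD=main@B [main=B topic=A]
After op 3 (commit): HEAD=main@C [main=C topic=A]
After op 4 (branch): HEAD=main@C [dev=C main=C topic=A]
After op 5 (branch): HEAD=main@C [dev=C main=C topic=A work=C]
After op 6 (checkout): HEAD=topic@A [dev=C main=C topic=A work=C]
After op 7 (commit): HEAD=topic@D [dev=C main=C topic=D work=C]
After op 8 (reset): HEAD=topic@B [dev=C main=C topic=B work=C]
After op 9 (checkout): HEAD=dev@C [dev=C main=C topic=B work=C]
After op 10 (checkout): HEAD=work@C [dev=C main=C topic=B work=C]
After op 11 (reset): HEAD=work@B [dev=C main=C topic=B work=B]
ancestors(work=B): ['A', 'B']
ancestors(dev=C): ['A', 'B', 'C']
common: ['A', 'B']

Answer: B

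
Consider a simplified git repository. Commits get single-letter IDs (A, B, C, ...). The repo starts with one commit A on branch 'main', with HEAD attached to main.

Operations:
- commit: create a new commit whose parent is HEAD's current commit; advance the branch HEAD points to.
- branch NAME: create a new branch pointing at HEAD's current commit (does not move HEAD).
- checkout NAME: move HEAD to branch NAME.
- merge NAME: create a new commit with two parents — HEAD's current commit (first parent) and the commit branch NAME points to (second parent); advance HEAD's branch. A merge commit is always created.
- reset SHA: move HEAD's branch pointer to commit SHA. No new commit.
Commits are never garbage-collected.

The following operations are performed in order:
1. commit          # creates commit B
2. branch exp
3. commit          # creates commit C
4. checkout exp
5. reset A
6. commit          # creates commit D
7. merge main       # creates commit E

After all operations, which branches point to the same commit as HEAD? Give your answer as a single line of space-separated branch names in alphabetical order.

Answer: exp

Derivation:
After op 1 (commit): HEAD=main@B [main=B]
After op 2 (branch): HEAD=main@B [exp=B main=B]
After op 3 (commit): HEAD=main@C [exp=B main=C]
After op 4 (checkout): HEAD=exp@B [exp=B main=C]
After op 5 (reset): HEAD=exp@A [exp=A main=C]
After op 6 (commit): HEAD=exp@D [exp=D main=C]
After op 7 (merge): HEAD=exp@E [exp=E main=C]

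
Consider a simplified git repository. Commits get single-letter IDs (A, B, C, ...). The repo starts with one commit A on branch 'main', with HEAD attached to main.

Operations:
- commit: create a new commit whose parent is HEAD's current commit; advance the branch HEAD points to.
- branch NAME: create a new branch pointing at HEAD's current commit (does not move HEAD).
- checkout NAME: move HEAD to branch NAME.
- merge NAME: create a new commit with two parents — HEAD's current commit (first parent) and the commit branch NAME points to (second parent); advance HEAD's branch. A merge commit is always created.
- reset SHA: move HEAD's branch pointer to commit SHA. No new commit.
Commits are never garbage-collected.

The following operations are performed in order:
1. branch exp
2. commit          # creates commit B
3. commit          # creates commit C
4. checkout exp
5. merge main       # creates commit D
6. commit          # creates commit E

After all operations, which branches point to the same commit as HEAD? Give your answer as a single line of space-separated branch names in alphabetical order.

After op 1 (branch): HEAD=main@A [exp=A main=A]
After op 2 (commit): HEAD=main@B [exp=A main=B]
After op 3 (commit): HEAD=main@C [exp=A main=C]
After op 4 (checkout): HEAD=exp@A [exp=A main=C]
After op 5 (merge): HEAD=exp@D [exp=D main=C]
After op 6 (commit): HEAD=exp@E [exp=E main=C]

Answer: exp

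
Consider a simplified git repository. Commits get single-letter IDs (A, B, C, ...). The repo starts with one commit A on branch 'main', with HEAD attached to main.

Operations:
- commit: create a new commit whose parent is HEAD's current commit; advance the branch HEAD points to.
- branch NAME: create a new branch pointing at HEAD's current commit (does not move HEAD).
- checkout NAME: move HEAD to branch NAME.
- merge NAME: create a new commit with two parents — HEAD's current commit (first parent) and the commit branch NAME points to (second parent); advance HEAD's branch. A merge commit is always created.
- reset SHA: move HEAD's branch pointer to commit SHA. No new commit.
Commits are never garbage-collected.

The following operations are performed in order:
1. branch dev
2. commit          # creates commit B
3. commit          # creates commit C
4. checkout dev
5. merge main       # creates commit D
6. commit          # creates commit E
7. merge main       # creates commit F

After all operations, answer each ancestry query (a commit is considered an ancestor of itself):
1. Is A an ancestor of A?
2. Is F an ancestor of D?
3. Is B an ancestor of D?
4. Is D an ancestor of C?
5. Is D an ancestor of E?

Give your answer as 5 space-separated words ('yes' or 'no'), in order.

Answer: yes no yes no yes

Derivation:
After op 1 (branch): HEAD=main@A [dev=A main=A]
After op 2 (commit): HEAD=main@B [dev=A main=B]
After op 3 (commit): HEAD=main@C [dev=A main=C]
After op 4 (checkout): HEAD=dev@A [dev=A main=C]
After op 5 (merge): HEAD=dev@D [dev=D main=C]
After op 6 (commit): HEAD=dev@E [dev=E main=C]
After op 7 (merge): HEAD=dev@F [dev=F main=C]
ancestors(A) = {A}; A in? yes
ancestors(D) = {A,B,C,D}; F in? no
ancestors(D) = {A,B,C,D}; B in? yes
ancestors(C) = {A,B,C}; D in? no
ancestors(E) = {A,B,C,D,E}; D in? yes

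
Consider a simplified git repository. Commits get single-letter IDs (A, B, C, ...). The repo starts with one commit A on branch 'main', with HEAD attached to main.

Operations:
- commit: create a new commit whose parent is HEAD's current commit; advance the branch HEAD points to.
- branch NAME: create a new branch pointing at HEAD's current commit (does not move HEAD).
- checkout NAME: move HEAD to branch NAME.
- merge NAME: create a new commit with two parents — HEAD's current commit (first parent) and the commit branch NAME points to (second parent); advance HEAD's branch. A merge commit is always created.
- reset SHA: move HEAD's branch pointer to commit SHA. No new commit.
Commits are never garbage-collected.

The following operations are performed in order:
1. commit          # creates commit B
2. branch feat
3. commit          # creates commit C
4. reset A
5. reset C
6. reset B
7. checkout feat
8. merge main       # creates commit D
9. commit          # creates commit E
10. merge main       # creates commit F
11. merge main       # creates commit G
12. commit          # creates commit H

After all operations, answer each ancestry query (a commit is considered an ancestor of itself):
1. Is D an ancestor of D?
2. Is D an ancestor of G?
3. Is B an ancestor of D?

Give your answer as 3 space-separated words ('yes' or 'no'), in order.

After op 1 (commit): HEAD=main@B [main=B]
After op 2 (branch): HEAD=main@B [feat=B main=B]
After op 3 (commit): HEAD=main@C [feat=B main=C]
After op 4 (reset): HEAD=main@A [feat=B main=A]
After op 5 (reset): HEAD=main@C [feat=B main=C]
After op 6 (reset): HEAD=main@B [feat=B main=B]
After op 7 (checkout): HEAD=feat@B [feat=B main=B]
After op 8 (merge): HEAD=feat@D [feat=D main=B]
After op 9 (commit): HEAD=feat@E [feat=E main=B]
After op 10 (merge): HEAD=feat@F [feat=F main=B]
After op 11 (merge): HEAD=feat@G [feat=G main=B]
After op 12 (commit): HEAD=feat@H [feat=H main=B]
ancestors(D) = {A,B,D}; D in? yes
ancestors(G) = {A,B,D,E,F,G}; D in? yes
ancestors(D) = {A,B,D}; B in? yes

Answer: yes yes yes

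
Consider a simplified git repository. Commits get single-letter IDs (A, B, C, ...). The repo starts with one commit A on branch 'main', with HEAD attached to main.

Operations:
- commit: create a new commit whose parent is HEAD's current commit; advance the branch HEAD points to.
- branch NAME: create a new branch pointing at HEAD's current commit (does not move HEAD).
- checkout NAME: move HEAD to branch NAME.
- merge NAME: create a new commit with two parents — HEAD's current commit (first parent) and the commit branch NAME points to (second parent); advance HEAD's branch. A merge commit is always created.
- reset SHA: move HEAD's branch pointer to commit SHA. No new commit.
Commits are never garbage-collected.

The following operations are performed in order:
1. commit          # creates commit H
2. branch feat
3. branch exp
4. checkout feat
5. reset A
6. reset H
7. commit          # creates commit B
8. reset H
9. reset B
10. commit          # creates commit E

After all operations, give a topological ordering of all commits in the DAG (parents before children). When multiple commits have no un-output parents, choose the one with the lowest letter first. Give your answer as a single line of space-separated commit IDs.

After op 1 (commit): HEAD=main@H [main=H]
After op 2 (branch): HEAD=main@H [feat=H main=H]
After op 3 (branch): HEAD=main@H [exp=H feat=H main=H]
After op 4 (checkout): HEAD=feat@H [exp=H feat=H main=H]
After op 5 (reset): HEAD=feat@A [exp=H feat=A main=H]
After op 6 (reset): HEAD=feat@H [exp=H feat=H main=H]
After op 7 (commit): HEAD=feat@B [exp=H feat=B main=H]
After op 8 (reset): HEAD=feat@H [exp=H feat=H main=H]
After op 9 (reset): HEAD=feat@B [exp=H feat=B main=H]
After op 10 (commit): HEAD=feat@E [exp=H feat=E main=H]
commit A: parents=[]
commit B: parents=['H']
commit E: parents=['B']
commit H: parents=['A']

Answer: A H B E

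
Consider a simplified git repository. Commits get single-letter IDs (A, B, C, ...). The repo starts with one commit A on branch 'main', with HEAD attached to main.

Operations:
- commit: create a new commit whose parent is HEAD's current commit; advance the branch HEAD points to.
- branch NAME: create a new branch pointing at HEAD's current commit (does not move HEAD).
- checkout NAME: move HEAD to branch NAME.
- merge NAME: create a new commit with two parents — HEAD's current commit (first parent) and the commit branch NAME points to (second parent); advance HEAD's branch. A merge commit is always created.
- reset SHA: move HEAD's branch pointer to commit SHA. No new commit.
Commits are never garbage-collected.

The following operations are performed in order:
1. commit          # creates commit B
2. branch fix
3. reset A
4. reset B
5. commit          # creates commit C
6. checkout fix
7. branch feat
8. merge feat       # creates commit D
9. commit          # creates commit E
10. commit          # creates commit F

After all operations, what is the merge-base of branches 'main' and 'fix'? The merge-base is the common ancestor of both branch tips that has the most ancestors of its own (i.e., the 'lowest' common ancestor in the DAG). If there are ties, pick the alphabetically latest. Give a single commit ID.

Answer: B

Derivation:
After op 1 (commit): HEAD=main@B [main=B]
After op 2 (branch): HEAD=main@B [fix=B main=B]
After op 3 (reset): HEAD=main@A [fix=B main=A]
After op 4 (reset): HEAD=main@B [fix=B main=B]
After op 5 (commit): HEAD=main@C [fix=B main=C]
After op 6 (checkout): HEAD=fix@B [fix=B main=C]
After op 7 (branch): HEAD=fix@B [feat=B fix=B main=C]
After op 8 (merge): HEAD=fix@D [feat=B fix=D main=C]
After op 9 (commit): HEAD=fix@E [feat=B fix=E main=C]
After op 10 (commit): HEAD=fix@F [feat=B fix=F main=C]
ancestors(main=C): ['A', 'B', 'C']
ancestors(fix=F): ['A', 'B', 'D', 'E', 'F']
common: ['A', 'B']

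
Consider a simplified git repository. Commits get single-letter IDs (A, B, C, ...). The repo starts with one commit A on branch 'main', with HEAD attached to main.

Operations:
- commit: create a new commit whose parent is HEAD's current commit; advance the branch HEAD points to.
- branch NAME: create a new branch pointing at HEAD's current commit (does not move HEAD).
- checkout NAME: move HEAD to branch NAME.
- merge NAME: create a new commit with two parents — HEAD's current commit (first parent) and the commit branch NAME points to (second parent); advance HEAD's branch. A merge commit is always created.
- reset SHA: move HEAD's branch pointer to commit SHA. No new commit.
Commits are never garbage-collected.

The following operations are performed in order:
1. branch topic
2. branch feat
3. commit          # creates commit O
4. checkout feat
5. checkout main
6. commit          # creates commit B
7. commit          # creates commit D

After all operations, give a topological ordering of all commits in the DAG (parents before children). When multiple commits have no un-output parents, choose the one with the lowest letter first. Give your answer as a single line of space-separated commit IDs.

Answer: A O B D

Derivation:
After op 1 (branch): HEAD=main@A [main=A topic=A]
After op 2 (branch): HEAD=main@A [feat=A main=A topic=A]
After op 3 (commit): HEAD=main@O [feat=A main=O topic=A]
After op 4 (checkout): HEAD=feat@A [feat=A main=O topic=A]
After op 5 (checkout): HEAD=main@O [feat=A main=O topic=A]
After op 6 (commit): HEAD=main@B [feat=A main=B topic=A]
After op 7 (commit): HEAD=main@D [feat=A main=D topic=A]
commit A: parents=[]
commit B: parents=['O']
commit D: parents=['B']
commit O: parents=['A']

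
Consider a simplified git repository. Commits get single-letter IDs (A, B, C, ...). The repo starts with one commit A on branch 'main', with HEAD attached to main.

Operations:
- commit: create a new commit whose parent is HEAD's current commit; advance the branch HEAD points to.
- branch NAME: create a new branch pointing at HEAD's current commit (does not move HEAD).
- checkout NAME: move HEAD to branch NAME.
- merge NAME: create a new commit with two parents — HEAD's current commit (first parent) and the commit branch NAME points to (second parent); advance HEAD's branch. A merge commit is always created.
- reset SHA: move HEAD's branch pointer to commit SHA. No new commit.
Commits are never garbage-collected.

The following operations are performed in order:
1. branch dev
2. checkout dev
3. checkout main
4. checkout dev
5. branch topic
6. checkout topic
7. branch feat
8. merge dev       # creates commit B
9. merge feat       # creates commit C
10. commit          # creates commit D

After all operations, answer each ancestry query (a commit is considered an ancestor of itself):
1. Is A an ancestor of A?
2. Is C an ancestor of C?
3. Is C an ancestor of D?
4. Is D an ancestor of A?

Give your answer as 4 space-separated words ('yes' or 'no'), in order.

Answer: yes yes yes no

Derivation:
After op 1 (branch): HEAD=main@A [dev=A main=A]
After op 2 (checkout): HEAD=dev@A [dev=A main=A]
After op 3 (checkout): HEAD=main@A [dev=A main=A]
After op 4 (checkout): HEAD=dev@A [dev=A main=A]
After op 5 (branch): HEAD=dev@A [dev=A main=A topic=A]
After op 6 (checkout): HEAD=topic@A [dev=A main=A topic=A]
After op 7 (branch): HEAD=topic@A [dev=A feat=A main=A topic=A]
After op 8 (merge): HEAD=topic@B [dev=A feat=A main=A topic=B]
After op 9 (merge): HEAD=topic@C [dev=A feat=A main=A topic=C]
After op 10 (commit): HEAD=topic@D [dev=A feat=A main=A topic=D]
ancestors(A) = {A}; A in? yes
ancestors(C) = {A,B,C}; C in? yes
ancestors(D) = {A,B,C,D}; C in? yes
ancestors(A) = {A}; D in? no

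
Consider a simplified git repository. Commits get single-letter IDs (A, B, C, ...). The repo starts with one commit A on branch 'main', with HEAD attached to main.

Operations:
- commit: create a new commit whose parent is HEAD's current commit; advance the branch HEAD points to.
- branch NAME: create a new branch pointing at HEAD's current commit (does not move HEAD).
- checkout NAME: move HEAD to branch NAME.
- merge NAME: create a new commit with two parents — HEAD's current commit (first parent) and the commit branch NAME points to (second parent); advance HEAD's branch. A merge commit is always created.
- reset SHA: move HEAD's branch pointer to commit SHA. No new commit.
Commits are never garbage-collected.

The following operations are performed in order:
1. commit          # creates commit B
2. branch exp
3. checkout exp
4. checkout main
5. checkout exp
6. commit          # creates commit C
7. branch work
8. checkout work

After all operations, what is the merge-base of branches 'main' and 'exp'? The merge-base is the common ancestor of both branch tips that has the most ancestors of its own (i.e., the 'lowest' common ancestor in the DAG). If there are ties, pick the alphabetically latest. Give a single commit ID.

After op 1 (commit): HEAD=main@B [main=B]
After op 2 (branch): HEAD=main@B [exp=B main=B]
After op 3 (checkout): HEAD=exp@B [exp=B main=B]
After op 4 (checkout): HEAD=main@B [exp=B main=B]
After op 5 (checkout): HEAD=exp@B [exp=B main=B]
After op 6 (commit): HEAD=exp@C [exp=C main=B]
After op 7 (branch): HEAD=exp@C [exp=C main=B work=C]
After op 8 (checkout): HEAD=work@C [exp=C main=B work=C]
ancestors(main=B): ['A', 'B']
ancestors(exp=C): ['A', 'B', 'C']
common: ['A', 'B']

Answer: B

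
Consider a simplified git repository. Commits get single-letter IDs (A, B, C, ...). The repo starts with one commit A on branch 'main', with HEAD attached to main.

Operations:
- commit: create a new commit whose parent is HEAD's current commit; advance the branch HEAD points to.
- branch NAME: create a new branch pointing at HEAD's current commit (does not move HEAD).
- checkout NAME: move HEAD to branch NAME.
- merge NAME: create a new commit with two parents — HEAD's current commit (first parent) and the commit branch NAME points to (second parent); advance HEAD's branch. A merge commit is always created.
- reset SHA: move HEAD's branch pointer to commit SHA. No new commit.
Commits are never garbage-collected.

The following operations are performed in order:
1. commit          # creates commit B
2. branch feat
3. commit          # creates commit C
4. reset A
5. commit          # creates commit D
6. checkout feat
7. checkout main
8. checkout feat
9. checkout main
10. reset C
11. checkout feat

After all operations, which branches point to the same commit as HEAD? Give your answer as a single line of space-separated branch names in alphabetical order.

After op 1 (commit): HEAD=main@B [main=B]
After op 2 (branch): HEAD=main@B [feat=B main=B]
After op 3 (commit): HEAD=main@C [feat=B main=C]
After op 4 (reset): HEAD=main@A [feat=B main=A]
After op 5 (commit): HEAD=main@D [feat=B main=D]
After op 6 (checkout): HEAD=feat@B [feat=B main=D]
After op 7 (checkout): HEAD=main@D [feat=B main=D]
After op 8 (checkout): HEAD=feat@B [feat=B main=D]
After op 9 (checkout): HEAD=main@D [feat=B main=D]
After op 10 (reset): HEAD=main@C [feat=B main=C]
After op 11 (checkout): HEAD=feat@B [feat=B main=C]

Answer: feat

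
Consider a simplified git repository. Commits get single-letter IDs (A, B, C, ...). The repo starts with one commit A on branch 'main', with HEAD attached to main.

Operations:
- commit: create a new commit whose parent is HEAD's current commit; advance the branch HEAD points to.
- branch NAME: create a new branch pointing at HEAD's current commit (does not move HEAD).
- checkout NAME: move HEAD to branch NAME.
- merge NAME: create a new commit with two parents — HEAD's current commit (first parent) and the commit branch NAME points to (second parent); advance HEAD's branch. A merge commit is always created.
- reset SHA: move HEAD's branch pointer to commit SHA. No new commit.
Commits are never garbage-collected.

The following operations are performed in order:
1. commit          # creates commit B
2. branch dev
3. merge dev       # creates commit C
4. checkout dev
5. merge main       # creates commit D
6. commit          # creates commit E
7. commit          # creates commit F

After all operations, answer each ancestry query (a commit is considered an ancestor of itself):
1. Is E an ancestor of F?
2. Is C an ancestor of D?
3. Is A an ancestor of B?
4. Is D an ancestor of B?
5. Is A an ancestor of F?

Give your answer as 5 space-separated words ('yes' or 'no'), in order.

Answer: yes yes yes no yes

Derivation:
After op 1 (commit): HEAD=main@B [main=B]
After op 2 (branch): HEAD=main@B [dev=B main=B]
After op 3 (merge): HEAD=main@C [dev=B main=C]
After op 4 (checkout): HEAD=dev@B [dev=B main=C]
After op 5 (merge): HEAD=dev@D [dev=D main=C]
After op 6 (commit): HEAD=dev@E [dev=E main=C]
After op 7 (commit): HEAD=dev@F [dev=F main=C]
ancestors(F) = {A,B,C,D,E,F}; E in? yes
ancestors(D) = {A,B,C,D}; C in? yes
ancestors(B) = {A,B}; A in? yes
ancestors(B) = {A,B}; D in? no
ancestors(F) = {A,B,C,D,E,F}; A in? yes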